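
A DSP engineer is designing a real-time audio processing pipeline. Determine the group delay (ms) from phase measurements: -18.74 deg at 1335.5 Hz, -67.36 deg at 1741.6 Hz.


Group delay from phase difference:
tau = -d(phi)/d(omega)
d(phi) = -48.62 deg = -0.848579 rad
d(omega) = 2*pi*(1741.6 - 1335.5) = 2551.6016 rad/s
tau = -(-0.848579) / 2551.6016
    = 0.3326 ms

0.3326 ms


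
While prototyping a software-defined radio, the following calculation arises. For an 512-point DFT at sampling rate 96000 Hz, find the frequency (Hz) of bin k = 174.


Frequency of DFT bin k:
f_k = k * fs / N
    = 174 * 96000 / 512
    = 16704000 / 512
    = 32625.0 Hz

32625.0 Hz


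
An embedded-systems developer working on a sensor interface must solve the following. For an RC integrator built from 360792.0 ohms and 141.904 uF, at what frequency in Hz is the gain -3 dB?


Cutoff frequency of a first-order RC filter:
fc = 1 / (2 * pi * R * C)
C = 141.904 uF = 0.000141904 F
fc = 1 / (2 * pi * 360792.0 * 0.000141904)
   = 1 / 321.68544044805
   = 0.003109 Hz

0.003109 Hz


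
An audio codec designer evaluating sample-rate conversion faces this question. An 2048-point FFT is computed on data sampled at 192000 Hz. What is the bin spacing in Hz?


DFT frequency resolution:
df = fs / N
   = 192000 / 2048
   = 93.75 Hz

93.75 Hz


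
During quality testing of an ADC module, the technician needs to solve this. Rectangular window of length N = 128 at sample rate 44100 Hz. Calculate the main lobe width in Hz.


Main lobe width for a rectangular window:
Width = 2 * fs / N
      = 2 * 44100 / 128
      = 88200 / 128
      = 689.062 Hz

689.062 Hz


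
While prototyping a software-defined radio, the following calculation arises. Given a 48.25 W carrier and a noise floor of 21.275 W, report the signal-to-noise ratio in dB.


SNR in decibels:
SNR = 10 * log10(Ps / Pn)
    = 10 * log10(48.25 / 21.275)
    = 10 * log10(2.2679)
    = 10 * 0.3556
    = 3.56 dB

3.56 dB


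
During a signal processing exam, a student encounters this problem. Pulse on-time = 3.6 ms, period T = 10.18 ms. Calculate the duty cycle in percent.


Duty cycle as a percentage:
DC = (t_on / T) * 100
   = (3.6 / 10.18) * 100
   = 0.353635 * 100
   = 35.36 %

35.36 %


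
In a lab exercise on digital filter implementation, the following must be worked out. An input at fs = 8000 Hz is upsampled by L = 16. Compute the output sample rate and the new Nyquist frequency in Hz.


Step 1 — output sample rate after interpolation by L:
fs_out = L * fs_in = 16 * 8000 = 128000 Hz

Step 2 — Nyquist frequency of the output stream:
f_Nyq = fs_out / 2 = 128000 / 2 = 64000.0 Hz

fs_out = 128000 Hz; f_Nyquist = 64000.0 Hz


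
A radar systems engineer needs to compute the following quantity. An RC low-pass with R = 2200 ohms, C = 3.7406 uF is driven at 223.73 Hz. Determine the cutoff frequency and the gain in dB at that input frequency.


Step 1 — cutoff frequency:
fc = 1 / (2*pi*R*C)
C = 3.7406 uF = 3.7406e-06 F
fc = 1 / (2*pi*2200*3.7406e-06)
   = 19.34 Hz

Step 2 — magnitude at f = 223.73 Hz:
|H(f)| = 1 / sqrt(1 + (f/fc)^2)
f/fc = 223.73 / 19.34 = 11.568252
|H| = 1 / sqrt(1 + 133.824454) = 0.0861223
|H|_dB = 20*log10(0.0861223) = -21.3 dB

fc = 19.34 Hz; |H(223.73 Hz)| = -21.3 dB


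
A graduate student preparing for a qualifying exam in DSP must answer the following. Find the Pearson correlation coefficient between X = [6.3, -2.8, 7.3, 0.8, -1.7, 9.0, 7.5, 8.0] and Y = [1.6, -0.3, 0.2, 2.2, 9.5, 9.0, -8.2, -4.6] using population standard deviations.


Pearson correlation coefficient (population):
r = cov(X,Y) / (std(X) * std(Y))
Mean X = 4.3, Mean Y = 1.175
Cov(X,Y) = -7.46625
Std(X) = 4.439595, Std(Y) = 5.658346
r = -0.2972

-0.2972


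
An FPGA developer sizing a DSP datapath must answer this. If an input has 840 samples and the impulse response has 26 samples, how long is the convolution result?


Linear convolution output length:
L = N + M - 1
  = 840 + 26 - 1
  = 865 samples

865


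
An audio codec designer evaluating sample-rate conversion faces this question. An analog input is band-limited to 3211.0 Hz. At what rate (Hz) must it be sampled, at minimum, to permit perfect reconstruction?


The Nyquist rate is twice the maximum frequency component.
fs_min = 2 * fmax
      = 2 * 3211.0
      = 6422.0 Hz

6422.0


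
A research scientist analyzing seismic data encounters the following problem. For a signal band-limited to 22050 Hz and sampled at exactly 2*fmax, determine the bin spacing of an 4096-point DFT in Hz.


Step 1 — Nyquist sampling rate:
fs = 2 * fmax = 2 * 22050 = 44100 Hz

Step 2 — DFT bin spacing:
df = fs / N = 44100 / 4096 = 10.7666 Hz

10.7666 Hz


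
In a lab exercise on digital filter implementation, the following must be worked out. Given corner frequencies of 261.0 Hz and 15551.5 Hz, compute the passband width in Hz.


Bandwidth is the difference of -3dB frequencies:
BW = f_high - f_low
   = 15551.5 - 261.0
   = 15290.5 Hz

15290.5 Hz


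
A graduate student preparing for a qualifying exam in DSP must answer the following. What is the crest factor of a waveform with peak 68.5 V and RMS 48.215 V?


Crest factor is the ratio of peak to RMS:
CF = V_peak / V_rms
   = 68.5 / 48.215
   = 1.4207

1.4207


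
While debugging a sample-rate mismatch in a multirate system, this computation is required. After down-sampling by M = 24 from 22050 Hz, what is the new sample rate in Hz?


Decimation reduces the sample rate:
fs_out = fs_in / M
       = 22050 / 24
       = 918.75 Hz

918.75 Hz


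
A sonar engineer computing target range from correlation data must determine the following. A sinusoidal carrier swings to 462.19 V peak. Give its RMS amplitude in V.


RMS voltage for a sinusoidal waveform:
V_rms = V_peak / sqrt(2)
      = 462.19 / 1.414214
      = 326.818 V

326.818 V


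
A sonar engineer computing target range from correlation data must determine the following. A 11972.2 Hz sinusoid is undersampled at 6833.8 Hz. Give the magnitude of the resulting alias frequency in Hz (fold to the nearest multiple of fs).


Compute the nearest integer multiple of fs to the signal:
n = round(11972.2 / 6833.8) = 2
f_alias = |11972.2 - 2 * 6833.8|
        = |11972.2 - 13667.6|
        = 1695.4 Hz

1695.4


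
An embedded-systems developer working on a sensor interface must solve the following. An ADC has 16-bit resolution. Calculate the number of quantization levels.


Number of quantization levels = 2^N
= 2^16
= 65536

65536


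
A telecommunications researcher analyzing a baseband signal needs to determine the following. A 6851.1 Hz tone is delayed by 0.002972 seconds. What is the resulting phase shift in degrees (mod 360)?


Phase shift from frequency and time delay:
phi = 360 * f * t_delay
    = 360 * 6851.1 * 0.002972
    = 7330.13 degrees
    mod 360 = 130.13 degrees

130.13 degrees


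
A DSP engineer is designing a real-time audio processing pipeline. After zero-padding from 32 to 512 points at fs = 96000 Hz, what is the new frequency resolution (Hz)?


Frequency resolution after zero-padding:
N_padded = 32 * 16 = 512
df = fs / N_padded
   = 96000 / 512
   = 187.5 Hz

187.5 Hz


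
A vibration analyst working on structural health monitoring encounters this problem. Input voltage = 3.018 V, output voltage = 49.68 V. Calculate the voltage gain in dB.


Voltage gain in dB:
G = 20 * log10(Vout / Vin)
  = 20 * log10(49.68 / 3.018)
  = 20 * log10(16.461233)
  = 20 * 1.216462
  = 24.33 dB

24.33 dB


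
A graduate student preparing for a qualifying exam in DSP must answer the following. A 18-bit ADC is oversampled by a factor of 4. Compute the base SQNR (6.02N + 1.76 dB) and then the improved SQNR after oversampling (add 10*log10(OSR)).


Step 1 — baseline SQNR at Nyquist:
SQNR_base = 6.02*N + 1.76
          = 6.02*18 + 1.76
          = 110.12 dB

Step 2 — oversampling processing gain:
G = 10*log10(OSR) = 10*log10(4) = 6.02 dB

Step 3 — total:
SQNR_total = 110.12 + 6.02 = 116.14 dB

Base SQNR = 110.12 dB; oversampled SQNR = 116.14 dB


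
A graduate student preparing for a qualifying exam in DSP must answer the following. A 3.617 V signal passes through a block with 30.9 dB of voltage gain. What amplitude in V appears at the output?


Output voltage from dB gain:
V_out = V_in * 10^(gain_dB / 20)
      = 3.617 * 10^(30.9 / 20)
      = 3.617 * 35.075187
      = 126.867 V

126.867 V


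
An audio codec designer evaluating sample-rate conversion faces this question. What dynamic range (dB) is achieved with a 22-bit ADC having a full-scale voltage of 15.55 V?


Dynamic range from full-scale to LSB:
V_min = V_max / 2^bits = 15.55 / 2^22
DR = 20 * log10(V_max / V_min)
   = 20 * log10(2^22)
   = 20 * 22 * log10(2)
   = 132.45 dB

132.45 dB


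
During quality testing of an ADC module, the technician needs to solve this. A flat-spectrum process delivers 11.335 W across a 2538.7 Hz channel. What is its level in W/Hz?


Power spectral density:
PSD = P / BW
    = 11.335 / 2538.7
    = 0.00446488 W/Hz

0.00446488 W/Hz


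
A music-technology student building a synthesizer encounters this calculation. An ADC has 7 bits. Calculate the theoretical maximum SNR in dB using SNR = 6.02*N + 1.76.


Theoretical SNR for a full-scale sinusoid:
SNR = 6.02 * N + 1.76
    = 6.02 * 7 + 1.76
    = 42.14 + 1.76
    = 43.9 dB

43.9 dB


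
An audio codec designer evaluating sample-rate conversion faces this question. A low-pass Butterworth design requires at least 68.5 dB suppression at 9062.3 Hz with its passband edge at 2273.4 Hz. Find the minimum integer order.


Butterworth filter order formula:
n = log10(10^(A/10) - 1) / (2 * log10(f_stop/f_pass))
10^(68.5/10) - 1 = 7079456.8438
f_stop/f_pass = 9062.3 / 2273.4 = 3.9862
n = 5.703 -> ceil = 6

6


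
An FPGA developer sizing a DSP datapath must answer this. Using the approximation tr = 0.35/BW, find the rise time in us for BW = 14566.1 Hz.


Rise time from bandwidth relationship:
tr = 0.35 / BW
   = 0.35 / 14566.1
   = 2.40283947e-05 s
   = 24.0284 us

24.0284 us


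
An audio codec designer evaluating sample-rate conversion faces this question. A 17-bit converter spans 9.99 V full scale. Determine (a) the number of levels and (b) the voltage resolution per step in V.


Step 1 — number of quantization levels:
L = 2^N = 2^17 = 131072

Step 2 — LSB step size:
delta = Vfs / L
      = 9.99 / 131072
      = 7.622e-05 V

Levels = 131072; step size = 7.622e-05 V


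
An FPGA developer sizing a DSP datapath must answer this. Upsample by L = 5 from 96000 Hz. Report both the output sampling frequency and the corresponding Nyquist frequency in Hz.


Step 1 — output sample rate after interpolation by L:
fs_out = L * fs_in = 5 * 96000 = 480000 Hz

Step 2 — Nyquist frequency of the output stream:
f_Nyq = fs_out / 2 = 480000 / 2 = 240000.0 Hz

fs_out = 480000 Hz; f_Nyquist = 240000.0 Hz


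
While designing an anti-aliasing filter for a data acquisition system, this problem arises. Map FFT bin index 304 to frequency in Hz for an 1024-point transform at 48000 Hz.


Frequency of DFT bin k:
f_k = k * fs / N
    = 304 * 48000 / 1024
    = 14592000 / 1024
    = 14250.0 Hz

14250.0 Hz


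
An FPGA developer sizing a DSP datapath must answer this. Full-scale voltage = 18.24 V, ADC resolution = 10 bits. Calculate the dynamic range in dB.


Dynamic range from full-scale to LSB:
V_min = V_max / 2^bits = 18.24 / 2^10
DR = 20 * log10(V_max / V_min)
   = 20 * log10(2^10)
   = 20 * 10 * log10(2)
   = 60.21 dB

60.21 dB


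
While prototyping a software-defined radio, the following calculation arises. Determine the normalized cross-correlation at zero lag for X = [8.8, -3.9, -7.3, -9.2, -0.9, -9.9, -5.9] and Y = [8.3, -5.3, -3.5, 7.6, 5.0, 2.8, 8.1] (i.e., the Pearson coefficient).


Pearson correlation coefficient (population):
r = cov(X,Y) / (std(X) * std(Y))
Mean X = -4.0429, Mean Y = 3.2857
Cov(X,Y) = 8.902245
Std(X) = 5.973718, Std(Y) = 5.208078
r = 0.2861

0.2861


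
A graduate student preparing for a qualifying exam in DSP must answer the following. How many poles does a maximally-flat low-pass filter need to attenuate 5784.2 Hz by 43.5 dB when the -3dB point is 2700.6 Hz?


Butterworth filter order formula:
n = log10(10^(A/10) - 1) / (2 * log10(f_stop/f_pass))
10^(43.5/10) - 1 = 22386.2114
f_stop/f_pass = 5784.2 / 2700.6 = 2.1418
n = 6.5753 -> ceil = 7

7


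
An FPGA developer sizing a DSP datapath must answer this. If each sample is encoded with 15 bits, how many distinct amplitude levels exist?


Number of quantization levels = 2^N
= 2^15
= 32768

32768


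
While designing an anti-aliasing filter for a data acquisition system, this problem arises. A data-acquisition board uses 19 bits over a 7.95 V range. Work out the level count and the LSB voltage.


Step 1 — number of quantization levels:
L = 2^N = 2^19 = 524288

Step 2 — LSB step size:
delta = Vfs / L
      = 7.95 / 524288
      = 1.516e-05 V

Levels = 524288; step size = 1.516e-05 V


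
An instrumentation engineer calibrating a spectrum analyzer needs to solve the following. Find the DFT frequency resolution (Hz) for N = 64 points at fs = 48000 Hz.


DFT frequency resolution:
df = fs / N
   = 48000 / 64
   = 750.0 Hz

750.0 Hz


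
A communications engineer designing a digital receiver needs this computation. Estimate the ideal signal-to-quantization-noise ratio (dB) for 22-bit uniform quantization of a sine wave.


Theoretical SNR for a full-scale sinusoid:
SNR = 6.02 * N + 1.76
    = 6.02 * 22 + 1.76
    = 132.44 + 1.76
    = 134.2 dB

134.2 dB


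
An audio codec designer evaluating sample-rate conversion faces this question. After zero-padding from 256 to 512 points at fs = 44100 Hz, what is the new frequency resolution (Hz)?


Frequency resolution after zero-padding:
N_padded = 256 * 2 = 512
df = fs / N_padded
   = 44100 / 512
   = 86.1328 Hz

86.1328 Hz


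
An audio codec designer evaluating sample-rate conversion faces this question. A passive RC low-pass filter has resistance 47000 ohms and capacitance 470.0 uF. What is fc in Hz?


Cutoff frequency of a first-order RC filter:
fc = 1 / (2 * pi * R * C)
C = 470.0 uF = 0.00047 F
fc = 1 / (2 * pi * 47000 * 0.00047)
   = 1 / 138.7955634356
   = 0.007205 Hz

0.007205 Hz


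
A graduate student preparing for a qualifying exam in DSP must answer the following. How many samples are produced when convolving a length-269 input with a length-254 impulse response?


Linear convolution output length:
L = N + M - 1
  = 269 + 254 - 1
  = 522 samples

522


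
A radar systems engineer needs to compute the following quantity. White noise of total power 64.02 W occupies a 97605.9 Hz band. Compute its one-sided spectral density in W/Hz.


Power spectral density:
PSD = P / BW
    = 64.02 / 97605.9
    = 0.0006559 W/Hz

0.0006559 W/Hz


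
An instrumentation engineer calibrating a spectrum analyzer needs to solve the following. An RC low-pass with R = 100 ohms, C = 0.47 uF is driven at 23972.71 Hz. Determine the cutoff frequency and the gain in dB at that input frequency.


Step 1 — cutoff frequency:
fc = 1 / (2*pi*R*C)
C = 0.47 uF = 4.7e-07 F
fc = 1 / (2*pi*100*4.7e-07)
   = 3386.275 Hz

Step 2 — magnitude at f = 23972.71 Hz:
|H(f)| = 1 / sqrt(1 + (f/fc)^2)
f/fc = 23972.71 / 3386.275 = 7.079375
|H| = 1 / sqrt(1 + 50.11755) = 0.1398669
|H|_dB = 20*log10(0.1398669) = -17.09 dB

fc = 3386.275 Hz; |H(23972.71 Hz)| = -17.09 dB


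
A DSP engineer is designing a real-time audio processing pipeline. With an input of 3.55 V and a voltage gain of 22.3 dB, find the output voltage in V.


Output voltage from dB gain:
V_out = V_in * 10^(gain_dB / 20)
      = 3.55 * 10^(22.3 / 20)
      = 3.55 * 13.031668
      = 46.2624 V

46.2624 V


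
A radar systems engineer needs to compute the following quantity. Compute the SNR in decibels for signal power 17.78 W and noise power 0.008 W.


SNR in decibels:
SNR = 10 * log10(Ps / Pn)
    = 10 * log10(17.78 / 0.008)
    = 10 * log10(2222.5)
    = 10 * 3.3468
    = 33.47 dB

33.47 dB


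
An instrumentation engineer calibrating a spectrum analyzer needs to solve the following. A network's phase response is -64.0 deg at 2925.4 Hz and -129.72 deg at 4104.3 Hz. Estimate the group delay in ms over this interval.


Group delay from phase difference:
tau = -d(phi)/d(omega)
d(phi) = -65.72 deg = -1.14703 rad
d(omega) = 2*pi*(4104.3 - 2925.4) = 7407.2472 rad/s
tau = -(-1.14703) / 7407.2472
    = 0.1549 ms

0.1549 ms


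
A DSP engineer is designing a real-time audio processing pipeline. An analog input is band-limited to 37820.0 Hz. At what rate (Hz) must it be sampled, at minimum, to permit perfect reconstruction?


The Nyquist rate is twice the maximum frequency component.
fs_min = 2 * fmax
      = 2 * 37820.0
      = 75640.0 Hz

75640.0


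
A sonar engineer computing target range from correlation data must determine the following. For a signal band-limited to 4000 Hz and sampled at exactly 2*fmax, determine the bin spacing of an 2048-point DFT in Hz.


Step 1 — Nyquist sampling rate:
fs = 2 * fmax = 2 * 4000 = 8000 Hz

Step 2 — DFT bin spacing:
df = fs / N = 8000 / 2048 = 3.9062 Hz

3.9062 Hz


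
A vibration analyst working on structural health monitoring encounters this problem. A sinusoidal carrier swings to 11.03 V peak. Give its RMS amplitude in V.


RMS voltage for a sinusoidal waveform:
V_rms = V_peak / sqrt(2)
      = 11.03 / 1.414214
      = 7.799 V

7.799 V


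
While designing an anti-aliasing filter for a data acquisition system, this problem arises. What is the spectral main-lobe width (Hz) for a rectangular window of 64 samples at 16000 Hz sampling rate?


Main lobe width for a rectangular window:
Width = 2 * fs / N
      = 2 * 16000 / 64
      = 32000 / 64
      = 500.0 Hz

500.0 Hz


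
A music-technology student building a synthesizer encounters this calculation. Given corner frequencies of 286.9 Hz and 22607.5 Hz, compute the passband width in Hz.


Bandwidth is the difference of -3dB frequencies:
BW = f_high - f_low
   = 22607.5 - 286.9
   = 22320.6 Hz

22320.6 Hz


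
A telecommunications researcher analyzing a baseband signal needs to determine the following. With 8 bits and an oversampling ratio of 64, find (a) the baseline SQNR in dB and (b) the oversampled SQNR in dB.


Step 1 — baseline SQNR at Nyquist:
SQNR_base = 6.02*N + 1.76
          = 6.02*8 + 1.76
          = 49.92 dB

Step 2 — oversampling processing gain:
G = 10*log10(OSR) = 10*log10(64) = 18.06 dB

Step 3 — total:
SQNR_total = 49.92 + 18.06 = 67.98 dB

Base SQNR = 49.92 dB; oversampled SQNR = 67.98 dB


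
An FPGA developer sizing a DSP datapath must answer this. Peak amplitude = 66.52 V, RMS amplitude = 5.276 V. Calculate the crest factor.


Crest factor is the ratio of peak to RMS:
CF = V_peak / V_rms
   = 66.52 / 5.276
   = 12.608

12.608


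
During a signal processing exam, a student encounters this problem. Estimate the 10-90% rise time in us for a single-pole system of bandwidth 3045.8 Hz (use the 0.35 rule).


Rise time from bandwidth relationship:
tr = 0.35 / BW
   = 0.35 / 3045.8
   = 0.0001149123383 s
   = 114.9123 us

114.9123 us


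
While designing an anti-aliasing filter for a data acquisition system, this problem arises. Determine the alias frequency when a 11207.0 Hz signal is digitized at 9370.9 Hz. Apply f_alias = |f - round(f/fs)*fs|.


Compute the nearest integer multiple of fs to the signal:
n = round(11207.0 / 9370.9) = 1
f_alias = |11207.0 - 1 * 9370.9|
        = |11207.0 - 9370.9|
        = 1836.1 Hz

1836.1


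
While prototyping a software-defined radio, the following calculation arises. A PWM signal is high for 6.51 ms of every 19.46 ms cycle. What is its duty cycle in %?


Duty cycle as a percentage:
DC = (t_on / T) * 100
   = (6.51 / 19.46) * 100
   = 0.334532 * 100
   = 33.45 %

33.45 %


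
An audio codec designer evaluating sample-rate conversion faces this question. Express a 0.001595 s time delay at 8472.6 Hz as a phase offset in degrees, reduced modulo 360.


Phase shift from frequency and time delay:
phi = 360 * f * t_delay
    = 360 * 8472.6 * 0.001595
    = 4864.97 degrees
    mod 360 = 184.97 degrees

184.97 degrees


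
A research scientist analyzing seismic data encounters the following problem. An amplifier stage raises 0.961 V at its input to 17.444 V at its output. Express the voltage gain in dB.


Voltage gain in dB:
G = 20 * log10(Vout / Vin)
  = 20 * log10(17.444 / 0.961)
  = 20 * log10(18.151925)
  = 20 * 1.258923
  = 25.18 dB

25.18 dB


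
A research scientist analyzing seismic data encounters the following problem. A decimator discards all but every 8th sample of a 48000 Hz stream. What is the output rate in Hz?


Decimation reduces the sample rate:
fs_out = fs_in / M
       = 48000 / 8
       = 6000.0 Hz

6000.0 Hz


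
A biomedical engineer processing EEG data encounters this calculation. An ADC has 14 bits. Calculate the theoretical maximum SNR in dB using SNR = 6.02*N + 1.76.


Theoretical SNR for a full-scale sinusoid:
SNR = 6.02 * N + 1.76
    = 6.02 * 14 + 1.76
    = 84.28 + 1.76
    = 86.04 dB

86.04 dB


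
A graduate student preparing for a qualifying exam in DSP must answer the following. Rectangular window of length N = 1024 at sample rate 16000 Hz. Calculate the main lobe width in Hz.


Main lobe width for a rectangular window:
Width = 2 * fs / N
      = 2 * 16000 / 1024
      = 32000 / 1024
      = 31.25 Hz

31.25 Hz


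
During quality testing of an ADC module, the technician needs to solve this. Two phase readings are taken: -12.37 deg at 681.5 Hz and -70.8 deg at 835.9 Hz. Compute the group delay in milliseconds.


Group delay from phase difference:
tau = -d(phi)/d(omega)
d(phi) = -58.43 deg = -1.019796 rad
d(omega) = 2*pi*(835.9 - 681.5) = 970.1238 rad/s
tau = -(-1.019796) / 970.1238
    = 1.0512 ms

1.0512 ms


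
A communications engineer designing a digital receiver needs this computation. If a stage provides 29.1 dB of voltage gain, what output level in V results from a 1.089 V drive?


Output voltage from dB gain:
V_out = V_in * 10^(gain_dB / 20)
      = 1.089 * 10^(29.1 / 20)
      = 1.089 * 28.510183
      = 31.0476 V

31.0476 V


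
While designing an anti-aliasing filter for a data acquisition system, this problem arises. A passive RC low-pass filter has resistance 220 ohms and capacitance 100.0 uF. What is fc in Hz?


Cutoff frequency of a first-order RC filter:
fc = 1 / (2 * pi * R * C)
C = 100.0 uF = 0.0001 F
fc = 1 / (2 * pi * 220 * 0.0001)
   = 1 / 0.13823007675795
   = 7.234316 Hz

7.234316 Hz


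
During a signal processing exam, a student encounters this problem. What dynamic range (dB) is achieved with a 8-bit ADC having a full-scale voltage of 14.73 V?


Dynamic range from full-scale to LSB:
V_min = V_max / 2^bits = 14.73 / 2^8
DR = 20 * log10(V_max / V_min)
   = 20 * log10(2^8)
   = 20 * 8 * log10(2)
   = 48.16 dB

48.16 dB


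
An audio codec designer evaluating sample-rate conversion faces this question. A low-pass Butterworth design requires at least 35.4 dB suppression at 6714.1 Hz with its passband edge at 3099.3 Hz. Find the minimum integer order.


Butterworth filter order formula:
n = log10(10^(A/10) - 1) / (2 * log10(f_stop/f_pass))
10^(35.4/10) - 1 = 3466.3685
f_stop/f_pass = 6714.1 / 3099.3 = 2.1663
n = 5.272 -> ceil = 6

6


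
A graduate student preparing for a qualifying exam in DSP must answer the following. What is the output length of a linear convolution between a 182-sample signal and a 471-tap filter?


Linear convolution output length:
L = N + M - 1
  = 182 + 471 - 1
  = 652 samples

652


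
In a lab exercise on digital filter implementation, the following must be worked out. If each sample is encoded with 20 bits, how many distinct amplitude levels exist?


Number of quantization levels = 2^N
= 2^20
= 1048576

1048576


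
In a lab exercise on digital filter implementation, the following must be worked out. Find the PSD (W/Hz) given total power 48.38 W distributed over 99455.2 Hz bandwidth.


Power spectral density:
PSD = P / BW
    = 48.38 / 99455.2
    = 0.00048645 W/Hz

0.00048645 W/Hz


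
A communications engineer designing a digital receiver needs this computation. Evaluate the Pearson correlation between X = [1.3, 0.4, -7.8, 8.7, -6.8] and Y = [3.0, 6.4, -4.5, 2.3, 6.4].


Pearson correlation coefficient (population):
r = cov(X,Y) / (std(X) * std(Y))
Mean X = -0.84, Mean Y = 2.72
Cov(X,Y) = 5.8948
Std(X) = 6.018172, Std(Y) = 3.986678
r = 0.2457

0.2457


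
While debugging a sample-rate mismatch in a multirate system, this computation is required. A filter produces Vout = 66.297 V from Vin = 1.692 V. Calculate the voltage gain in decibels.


Voltage gain in dB:
G = 20 * log10(Vout / Vin)
  = 20 * log10(66.297 / 1.692)
  = 20 * log10(39.182624)
  = 20 * 1.593094
  = 31.86 dB

31.86 dB


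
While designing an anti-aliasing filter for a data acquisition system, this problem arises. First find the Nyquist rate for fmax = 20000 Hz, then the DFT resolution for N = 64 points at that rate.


Step 1 — Nyquist sampling rate:
fs = 2 * fmax = 2 * 20000 = 40000 Hz

Step 2 — DFT bin spacing:
df = fs / N = 40000 / 64 = 625.0 Hz

625.0 Hz


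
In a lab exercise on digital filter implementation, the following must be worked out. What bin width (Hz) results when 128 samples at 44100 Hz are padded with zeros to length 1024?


Frequency resolution after zero-padding:
N_padded = 128 * 8 = 1024
df = fs / N_padded
   = 44100 / 1024
   = 43.0664 Hz

43.0664 Hz


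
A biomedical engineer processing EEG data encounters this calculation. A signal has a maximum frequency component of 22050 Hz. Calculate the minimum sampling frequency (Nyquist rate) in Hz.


The Nyquist rate is twice the maximum frequency component.
fs_min = 2 * fmax
      = 2 * 22050
      = 44100 Hz

44100


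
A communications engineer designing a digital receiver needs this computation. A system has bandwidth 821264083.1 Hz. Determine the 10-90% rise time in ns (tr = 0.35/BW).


Rise time from bandwidth relationship:
tr = 0.35 / BW
   = 0.35 / 821264083.1
   = 4.261722961e-10 s
   = 0.4262 ns

0.4262 ns


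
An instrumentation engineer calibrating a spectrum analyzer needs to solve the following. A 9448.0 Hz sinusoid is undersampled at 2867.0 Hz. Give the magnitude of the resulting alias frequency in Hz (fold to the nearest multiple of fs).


Compute the nearest integer multiple of fs to the signal:
n = round(9448.0 / 2867.0) = 3
f_alias = |9448.0 - 3 * 2867.0|
        = |9448.0 - 8601.0|
        = 847.0 Hz

847.0


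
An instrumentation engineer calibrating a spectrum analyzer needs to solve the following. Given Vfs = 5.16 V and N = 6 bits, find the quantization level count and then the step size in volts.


Step 1 — number of quantization levels:
L = 2^N = 2^6 = 64

Step 2 — LSB step size:
delta = Vfs / L
      = 5.16 / 64
      = 0.080625 V

Levels = 64; step size = 0.080625 V


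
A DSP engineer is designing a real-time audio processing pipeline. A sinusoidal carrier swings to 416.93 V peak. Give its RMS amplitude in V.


RMS voltage for a sinusoidal waveform:
V_rms = V_peak / sqrt(2)
      = 416.93 / 1.414214
      = 294.814 V

294.814 V


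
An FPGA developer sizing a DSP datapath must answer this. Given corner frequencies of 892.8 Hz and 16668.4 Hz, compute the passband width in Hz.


Bandwidth is the difference of -3dB frequencies:
BW = f_high - f_low
   = 16668.4 - 892.8
   = 15775.6 Hz

15775.6 Hz


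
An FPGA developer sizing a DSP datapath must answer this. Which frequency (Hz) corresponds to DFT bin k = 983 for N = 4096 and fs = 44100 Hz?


Frequency of DFT bin k:
f_k = k * fs / N
    = 983 * 44100 / 4096
    = 43350300 / 4096
    = 10583.569 Hz

10583.569 Hz


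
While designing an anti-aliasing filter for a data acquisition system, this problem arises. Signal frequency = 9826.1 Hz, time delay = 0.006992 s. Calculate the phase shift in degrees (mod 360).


Phase shift from frequency and time delay:
phi = 360 * f * t_delay
    = 360 * 9826.1 * 0.006992
    = 24733.47 degrees
    mod 360 = 253.47 degrees

253.47 degrees


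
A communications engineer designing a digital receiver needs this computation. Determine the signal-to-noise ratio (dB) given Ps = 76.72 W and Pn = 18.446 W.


SNR in decibels:
SNR = 10 * log10(Ps / Pn)
    = 10 * log10(76.72 / 18.446)
    = 10 * log10(4.1592)
    = 10 * 0.619
    = 6.19 dB

6.19 dB


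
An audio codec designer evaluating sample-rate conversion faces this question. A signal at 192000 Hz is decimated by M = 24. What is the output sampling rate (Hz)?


Decimation reduces the sample rate:
fs_out = fs_in / M
       = 192000 / 24
       = 8000.0 Hz

8000.0 Hz


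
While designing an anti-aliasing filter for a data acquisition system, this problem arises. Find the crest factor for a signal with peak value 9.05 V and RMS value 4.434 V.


Crest factor is the ratio of peak to RMS:
CF = V_peak / V_rms
   = 9.05 / 4.434
   = 2.041

2.041


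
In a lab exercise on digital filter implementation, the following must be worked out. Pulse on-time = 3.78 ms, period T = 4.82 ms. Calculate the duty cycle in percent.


Duty cycle as a percentage:
DC = (t_on / T) * 100
   = (3.78 / 4.82) * 100
   = 0.784232 * 100
   = 78.42 %

78.42 %


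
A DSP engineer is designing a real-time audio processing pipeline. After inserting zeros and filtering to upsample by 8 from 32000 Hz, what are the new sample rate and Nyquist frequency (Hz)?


Step 1 — output sample rate after interpolation by L:
fs_out = L * fs_in = 8 * 32000 = 256000 Hz

Step 2 — Nyquist frequency of the output stream:
f_Nyq = fs_out / 2 = 256000 / 2 = 128000.0 Hz

fs_out = 256000 Hz; f_Nyquist = 128000.0 Hz


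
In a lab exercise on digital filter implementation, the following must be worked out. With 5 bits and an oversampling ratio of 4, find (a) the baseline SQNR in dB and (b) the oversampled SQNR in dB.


Step 1 — baseline SQNR at Nyquist:
SQNR_base = 6.02*N + 1.76
          = 6.02*5 + 1.76
          = 31.86 dB

Step 2 — oversampling processing gain:
G = 10*log10(OSR) = 10*log10(4) = 6.02 dB

Step 3 — total:
SQNR_total = 31.86 + 6.02 = 37.88 dB

Base SQNR = 31.86 dB; oversampled SQNR = 37.88 dB


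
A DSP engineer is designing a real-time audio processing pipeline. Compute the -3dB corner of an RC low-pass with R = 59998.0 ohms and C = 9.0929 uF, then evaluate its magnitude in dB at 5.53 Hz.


Step 1 — cutoff frequency:
fc = 1 / (2*pi*R*C)
C = 9.0929 uF = 9.0929e-06 F
fc = 1 / (2*pi*59998.0*9.0929e-06)
   = 0.29173 Hz

Step 2 — magnitude at f = 5.53 Hz:
|H(f)| = 1 / sqrt(1 + (f/fc)^2)
f/fc = 5.53 / 0.29173 = 18.955884
|H| = 1 / sqrt(1 + 359.325538) = 0.0526808
|H|_dB = 20*log10(0.0526808) = -25.57 dB

fc = 0.29173 Hz; |H(5.53 Hz)| = -25.57 dB


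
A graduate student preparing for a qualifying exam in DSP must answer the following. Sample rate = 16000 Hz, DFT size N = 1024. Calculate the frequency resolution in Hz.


DFT frequency resolution:
df = fs / N
   = 16000 / 1024
   = 15.625 Hz

15.625 Hz


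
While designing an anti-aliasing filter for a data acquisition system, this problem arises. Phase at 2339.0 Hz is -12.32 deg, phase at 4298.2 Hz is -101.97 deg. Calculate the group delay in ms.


Group delay from phase difference:
tau = -d(phi)/d(omega)
d(phi) = -89.65 deg = -1.564688 rad
d(omega) = 2*pi*(4298.2 - 2339.0) = 12310.0167 rad/s
tau = -(-1.564688) / 12310.0167
    = 0.1271 ms

0.1271 ms


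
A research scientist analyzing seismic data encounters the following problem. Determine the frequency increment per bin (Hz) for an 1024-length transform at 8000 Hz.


DFT frequency resolution:
df = fs / N
   = 8000 / 1024
   = 7.8125 Hz

7.8125 Hz


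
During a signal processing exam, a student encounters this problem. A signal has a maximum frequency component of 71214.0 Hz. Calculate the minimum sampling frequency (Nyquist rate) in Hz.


The Nyquist rate is twice the maximum frequency component.
fs_min = 2 * fmax
      = 2 * 71214.0
      = 142428.0 Hz

142428.0


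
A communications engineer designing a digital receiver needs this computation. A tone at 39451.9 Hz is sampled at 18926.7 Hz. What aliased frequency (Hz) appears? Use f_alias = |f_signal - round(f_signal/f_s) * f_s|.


Compute the nearest integer multiple of fs to the signal:
n = round(39451.9 / 18926.7) = 2
f_alias = |39451.9 - 2 * 18926.7|
        = |39451.9 - 37853.4|
        = 1598.5 Hz

1598.5


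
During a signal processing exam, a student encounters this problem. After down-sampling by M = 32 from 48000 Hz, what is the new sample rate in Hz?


Decimation reduces the sample rate:
fs_out = fs_in / M
       = 48000 / 32
       = 1500.0 Hz

1500.0 Hz


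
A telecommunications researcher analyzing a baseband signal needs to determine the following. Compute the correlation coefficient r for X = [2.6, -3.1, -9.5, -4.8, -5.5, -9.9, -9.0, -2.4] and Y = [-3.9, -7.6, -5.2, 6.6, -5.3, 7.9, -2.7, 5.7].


Pearson correlation coefficient (population):
r = cov(X,Y) / (std(X) * std(Y))
Mean X = -5.2, Mean Y = -0.5625
Cov(X,Y) = -3.8375
Std(X) = 4.005621, Std(Y) = 5.823645
r = -0.1645

-0.1645


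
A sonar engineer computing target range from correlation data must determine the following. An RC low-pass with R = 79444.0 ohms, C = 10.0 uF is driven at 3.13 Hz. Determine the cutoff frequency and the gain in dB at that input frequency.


Step 1 — cutoff frequency:
fc = 1 / (2*pi*R*C)
C = 10.0 uF = 1e-05 F
fc = 1 / (2*pi*79444.0*1e-05)
   = 0.200336 Hz

Step 2 — magnitude at f = 3.13 Hz:
|H(f)| = 1 / sqrt(1 + (f/fc)^2)
f/fc = 3.13 / 0.200336 = 15.623752
|H| = 1 / sqrt(1 + 244.101627) = 0.0638744
|H|_dB = 20*log10(0.0638744) = -23.89 dB

fc = 0.200336 Hz; |H(3.13 Hz)| = -23.89 dB


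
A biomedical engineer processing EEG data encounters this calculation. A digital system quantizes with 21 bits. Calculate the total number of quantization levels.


Number of quantization levels = 2^N
= 2^21
= 2097152

2097152


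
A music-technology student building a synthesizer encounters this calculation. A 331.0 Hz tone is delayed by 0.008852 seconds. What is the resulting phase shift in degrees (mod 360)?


Phase shift from frequency and time delay:
phi = 360 * f * t_delay
    = 360 * 331.0 * 0.008852
    = 1054.8 degrees
    mod 360 = 334.8 degrees

334.8 degrees


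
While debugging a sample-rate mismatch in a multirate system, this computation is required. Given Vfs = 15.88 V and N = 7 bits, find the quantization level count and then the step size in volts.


Step 1 — number of quantization levels:
L = 2^N = 2^7 = 128

Step 2 — LSB step size:
delta = Vfs / L
      = 15.88 / 128
      = 0.1240625 V

Levels = 128; step size = 0.1240625 V


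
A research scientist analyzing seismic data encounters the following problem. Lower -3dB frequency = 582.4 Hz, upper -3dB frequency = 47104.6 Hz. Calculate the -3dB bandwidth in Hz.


Bandwidth is the difference of -3dB frequencies:
BW = f_high - f_low
   = 47104.6 - 582.4
   = 46522.2 Hz

46522.2 Hz


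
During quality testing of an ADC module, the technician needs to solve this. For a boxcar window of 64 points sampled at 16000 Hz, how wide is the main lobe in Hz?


Main lobe width for a rectangular window:
Width = 2 * fs / N
      = 2 * 16000 / 64
      = 32000 / 64
      = 500.0 Hz

500.0 Hz


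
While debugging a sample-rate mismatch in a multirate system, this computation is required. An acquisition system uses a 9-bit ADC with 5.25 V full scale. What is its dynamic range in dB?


Dynamic range from full-scale to LSB:
V_min = V_max / 2^bits = 5.25 / 2^9
DR = 20 * log10(V_max / V_min)
   = 20 * log10(2^9)
   = 20 * 9 * log10(2)
   = 54.19 dB

54.19 dB


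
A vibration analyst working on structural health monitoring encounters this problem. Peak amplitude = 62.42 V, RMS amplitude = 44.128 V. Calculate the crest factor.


Crest factor is the ratio of peak to RMS:
CF = V_peak / V_rms
   = 62.42 / 44.128
   = 1.4145

1.4145


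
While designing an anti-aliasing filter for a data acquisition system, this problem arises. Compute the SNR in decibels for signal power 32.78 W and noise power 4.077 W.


SNR in decibels:
SNR = 10 * log10(Ps / Pn)
    = 10 * log10(32.78 / 4.077)
    = 10 * log10(8.0402)
    = 10 * 0.9053
    = 9.05 dB

9.05 dB


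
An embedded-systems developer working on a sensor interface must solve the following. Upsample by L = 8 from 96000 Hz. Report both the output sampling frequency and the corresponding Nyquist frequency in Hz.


Step 1 — output sample rate after interpolation by L:
fs_out = L * fs_in = 8 * 96000 = 768000 Hz

Step 2 — Nyquist frequency of the output stream:
f_Nyq = fs_out / 2 = 768000 / 2 = 384000.0 Hz

fs_out = 768000 Hz; f_Nyquist = 384000.0 Hz


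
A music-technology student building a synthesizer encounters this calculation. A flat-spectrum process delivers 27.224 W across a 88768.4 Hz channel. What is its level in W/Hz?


Power spectral density:
PSD = P / BW
    = 27.224 / 88768.4
    = 0.00030669 W/Hz

0.00030669 W/Hz


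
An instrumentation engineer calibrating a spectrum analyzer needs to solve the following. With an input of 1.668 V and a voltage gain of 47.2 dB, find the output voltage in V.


Output voltage from dB gain:
V_out = V_in * 10^(gain_dB / 20)
      = 1.668 * 10^(47.2 / 20)
      = 1.668 * 229.086765
      = 382.1167 V

382.1167 V


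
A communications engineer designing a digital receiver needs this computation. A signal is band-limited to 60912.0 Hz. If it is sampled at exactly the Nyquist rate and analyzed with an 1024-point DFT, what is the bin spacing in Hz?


Step 1 — Nyquist sampling rate:
fs = 2 * fmax = 2 * 60912.0 = 121824.0 Hz

Step 2 — DFT bin spacing:
df = fs / N = 121824.0 / 1024 = 118.9688 Hz

118.9688 Hz


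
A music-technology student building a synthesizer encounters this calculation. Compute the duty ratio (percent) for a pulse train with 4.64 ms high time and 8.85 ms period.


Duty cycle as a percentage:
DC = (t_on / T) * 100
   = (4.64 / 8.85) * 100
   = 0.524294 * 100
   = 52.43 %

52.43 %


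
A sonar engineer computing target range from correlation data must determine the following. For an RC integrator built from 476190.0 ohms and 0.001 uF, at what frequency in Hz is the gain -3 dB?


Cutoff frequency of a first-order RC filter:
fc = 1 / (2 * pi * R * C)
C = 0.001 uF = 1e-09 F
fc = 1 / (2 * pi * 476190.0 * 1e-09)
   = 1 / 0.0029919900114258
   = 334.225715 Hz

334.225715 Hz


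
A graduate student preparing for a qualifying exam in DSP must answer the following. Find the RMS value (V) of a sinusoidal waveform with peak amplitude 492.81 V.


RMS voltage for a sinusoidal waveform:
V_rms = V_peak / sqrt(2)
      = 492.81 / 1.414214
      = 348.469 V

348.469 V


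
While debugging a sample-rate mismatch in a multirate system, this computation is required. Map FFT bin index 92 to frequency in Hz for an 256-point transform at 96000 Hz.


Frequency of DFT bin k:
f_k = k * fs / N
    = 92 * 96000 / 256
    = 8832000 / 256
    = 34500.0 Hz

34500.0 Hz


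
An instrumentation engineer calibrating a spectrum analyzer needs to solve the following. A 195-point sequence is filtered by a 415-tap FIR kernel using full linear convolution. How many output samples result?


Linear convolution output length:
L = N + M - 1
  = 195 + 415 - 1
  = 609 samples

609


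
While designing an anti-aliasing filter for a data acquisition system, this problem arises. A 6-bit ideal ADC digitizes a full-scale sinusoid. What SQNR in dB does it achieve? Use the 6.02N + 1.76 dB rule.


Theoretical SNR for a full-scale sinusoid:
SNR = 6.02 * N + 1.76
    = 6.02 * 6 + 1.76
    = 36.12 + 1.76
    = 37.88 dB

37.88 dB
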